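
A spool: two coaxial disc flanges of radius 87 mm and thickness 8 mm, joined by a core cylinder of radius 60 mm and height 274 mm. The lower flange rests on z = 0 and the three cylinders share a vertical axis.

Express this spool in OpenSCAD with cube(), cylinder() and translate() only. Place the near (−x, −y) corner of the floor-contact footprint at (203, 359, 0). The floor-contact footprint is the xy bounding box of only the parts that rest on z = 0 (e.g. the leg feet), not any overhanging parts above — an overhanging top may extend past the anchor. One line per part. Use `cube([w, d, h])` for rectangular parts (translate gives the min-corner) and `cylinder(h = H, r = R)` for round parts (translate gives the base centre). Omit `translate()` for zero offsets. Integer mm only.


translate([290, 446, 0]) cylinder(h = 8, r = 87);
translate([290, 446, 8]) cylinder(h = 274, r = 60);
translate([290, 446, 282]) cylinder(h = 8, r = 87);


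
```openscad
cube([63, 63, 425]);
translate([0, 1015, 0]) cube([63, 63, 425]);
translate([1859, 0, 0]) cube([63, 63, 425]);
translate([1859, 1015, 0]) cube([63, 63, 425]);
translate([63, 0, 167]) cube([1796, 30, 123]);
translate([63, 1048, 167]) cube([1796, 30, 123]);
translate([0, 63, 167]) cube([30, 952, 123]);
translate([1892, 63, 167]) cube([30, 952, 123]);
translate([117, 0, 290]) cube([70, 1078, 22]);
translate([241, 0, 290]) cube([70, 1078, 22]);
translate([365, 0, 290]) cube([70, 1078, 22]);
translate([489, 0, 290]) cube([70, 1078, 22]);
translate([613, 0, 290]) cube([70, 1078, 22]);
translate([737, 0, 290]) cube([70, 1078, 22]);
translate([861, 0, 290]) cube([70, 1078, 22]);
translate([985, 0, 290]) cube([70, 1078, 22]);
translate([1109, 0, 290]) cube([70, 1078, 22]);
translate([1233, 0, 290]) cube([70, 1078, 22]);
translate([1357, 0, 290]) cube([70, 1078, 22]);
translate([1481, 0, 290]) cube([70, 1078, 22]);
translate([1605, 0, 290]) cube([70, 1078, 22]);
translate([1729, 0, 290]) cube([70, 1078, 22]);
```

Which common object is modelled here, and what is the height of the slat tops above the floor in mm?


A bed frame. The slat-top height is 312 mm.

Four posts, four rails, and a row of slats — a bed frame. Slats sit on the rails at z = 167 + 123 = 290; with slat thickness 22, the top is 312 mm.


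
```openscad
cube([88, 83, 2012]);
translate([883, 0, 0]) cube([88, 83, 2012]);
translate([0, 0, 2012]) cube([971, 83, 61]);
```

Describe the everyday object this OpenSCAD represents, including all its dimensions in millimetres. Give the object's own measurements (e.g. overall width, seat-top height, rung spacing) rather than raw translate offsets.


A door frame. The clear opening is 795 mm wide and 2012 mm high. Two 88 mm wide jambs, 83 mm deep, stand either side of the opening from the floor to the top of the opening. A 61 mm thick head sits across the top of both jambs, spanning the full outside width of the frame.


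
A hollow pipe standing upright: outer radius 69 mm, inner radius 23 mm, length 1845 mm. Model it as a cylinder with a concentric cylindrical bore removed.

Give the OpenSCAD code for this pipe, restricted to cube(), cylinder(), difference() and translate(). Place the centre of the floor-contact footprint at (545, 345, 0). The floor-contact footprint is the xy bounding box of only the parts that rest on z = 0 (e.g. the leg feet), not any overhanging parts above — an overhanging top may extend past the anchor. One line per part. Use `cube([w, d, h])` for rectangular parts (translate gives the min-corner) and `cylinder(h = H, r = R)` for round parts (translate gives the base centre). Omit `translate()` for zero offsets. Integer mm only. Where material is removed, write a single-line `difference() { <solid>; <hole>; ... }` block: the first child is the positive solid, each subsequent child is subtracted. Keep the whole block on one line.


difference() { translate([545, 345, 0]) cylinder(h = 1845, r = 69); translate([545, 345, 0]) cylinder(h = 1845, r = 23); }


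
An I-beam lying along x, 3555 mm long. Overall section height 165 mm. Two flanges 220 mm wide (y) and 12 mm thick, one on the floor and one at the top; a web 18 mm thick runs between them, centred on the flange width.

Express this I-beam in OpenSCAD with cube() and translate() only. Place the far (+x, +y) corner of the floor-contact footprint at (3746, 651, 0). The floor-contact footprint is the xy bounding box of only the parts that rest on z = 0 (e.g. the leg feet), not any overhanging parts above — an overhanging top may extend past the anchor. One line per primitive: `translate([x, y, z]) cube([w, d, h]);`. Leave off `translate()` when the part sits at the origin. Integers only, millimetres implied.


translate([191, 431, 0]) cube([3555, 220, 12]);
translate([191, 532, 12]) cube([3555, 18, 141]);
translate([191, 431, 153]) cube([3555, 220, 12]);


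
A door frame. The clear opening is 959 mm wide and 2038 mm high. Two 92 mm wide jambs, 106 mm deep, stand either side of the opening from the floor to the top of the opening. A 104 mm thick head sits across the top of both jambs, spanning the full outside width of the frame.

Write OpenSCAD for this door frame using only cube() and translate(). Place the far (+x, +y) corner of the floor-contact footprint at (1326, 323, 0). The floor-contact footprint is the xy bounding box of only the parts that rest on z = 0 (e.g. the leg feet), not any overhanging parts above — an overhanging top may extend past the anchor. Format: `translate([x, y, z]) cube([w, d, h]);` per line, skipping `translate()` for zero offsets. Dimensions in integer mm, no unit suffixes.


translate([183, 217, 0]) cube([92, 106, 2038]);
translate([1234, 217, 0]) cube([92, 106, 2038]);
translate([183, 217, 2038]) cube([1143, 106, 104]);


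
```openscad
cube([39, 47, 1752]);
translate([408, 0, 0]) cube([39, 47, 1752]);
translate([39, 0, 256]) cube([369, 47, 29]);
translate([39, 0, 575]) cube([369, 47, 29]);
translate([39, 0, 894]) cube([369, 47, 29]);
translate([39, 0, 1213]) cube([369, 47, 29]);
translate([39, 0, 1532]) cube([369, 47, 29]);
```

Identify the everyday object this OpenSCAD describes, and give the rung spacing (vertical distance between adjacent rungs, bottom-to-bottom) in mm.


A ladder. The rung spacing is 319 mm.

Two tall 39×47 posts with 5 short bars between them — a ladder. Adjacent rungs sit at z = 256 and z = 575, so the spacing is 575 − 256 = 319 mm.


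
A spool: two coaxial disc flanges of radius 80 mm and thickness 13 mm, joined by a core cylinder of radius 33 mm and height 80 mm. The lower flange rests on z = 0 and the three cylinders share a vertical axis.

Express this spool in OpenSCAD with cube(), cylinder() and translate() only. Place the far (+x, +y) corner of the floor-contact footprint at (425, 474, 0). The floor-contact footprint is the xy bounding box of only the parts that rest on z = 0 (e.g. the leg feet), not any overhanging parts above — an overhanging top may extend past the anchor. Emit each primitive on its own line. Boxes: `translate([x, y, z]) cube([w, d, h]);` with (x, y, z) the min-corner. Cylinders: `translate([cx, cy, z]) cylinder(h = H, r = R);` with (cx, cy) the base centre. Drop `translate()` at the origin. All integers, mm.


translate([345, 394, 0]) cylinder(h = 13, r = 80);
translate([345, 394, 13]) cylinder(h = 80, r = 33);
translate([345, 394, 93]) cylinder(h = 13, r = 80);


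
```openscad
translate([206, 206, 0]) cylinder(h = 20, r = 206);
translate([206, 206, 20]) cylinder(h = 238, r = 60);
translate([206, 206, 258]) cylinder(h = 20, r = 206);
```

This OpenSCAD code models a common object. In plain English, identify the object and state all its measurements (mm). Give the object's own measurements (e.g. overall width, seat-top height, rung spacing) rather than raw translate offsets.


A spool: two coaxial disc flanges of radius 206 mm and thickness 20 mm, joined by a core cylinder of radius 60 mm and height 238 mm. The lower flange rests on z = 0 and the three cylinders share a vertical axis.


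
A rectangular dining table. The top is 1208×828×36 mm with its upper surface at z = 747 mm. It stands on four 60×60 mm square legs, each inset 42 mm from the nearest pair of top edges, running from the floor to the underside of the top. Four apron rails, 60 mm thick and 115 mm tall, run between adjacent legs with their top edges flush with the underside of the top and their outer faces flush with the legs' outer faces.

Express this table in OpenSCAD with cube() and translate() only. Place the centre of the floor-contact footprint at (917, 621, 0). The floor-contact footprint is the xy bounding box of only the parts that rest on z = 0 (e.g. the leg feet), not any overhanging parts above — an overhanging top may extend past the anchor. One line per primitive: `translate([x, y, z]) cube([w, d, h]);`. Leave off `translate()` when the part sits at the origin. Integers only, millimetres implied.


translate([313, 207, 711]) cube([1208, 828, 36]);
translate([355, 249, 0]) cube([60, 60, 711]);
translate([1419, 249, 0]) cube([60, 60, 711]);
translate([355, 933, 0]) cube([60, 60, 711]);
translate([1419, 933, 0]) cube([60, 60, 711]);
translate([415, 249, 596]) cube([1004, 60, 115]);
translate([415, 933, 596]) cube([1004, 60, 115]);
translate([355, 309, 596]) cube([60, 624, 115]);
translate([1419, 309, 596]) cube([60, 624, 115]);


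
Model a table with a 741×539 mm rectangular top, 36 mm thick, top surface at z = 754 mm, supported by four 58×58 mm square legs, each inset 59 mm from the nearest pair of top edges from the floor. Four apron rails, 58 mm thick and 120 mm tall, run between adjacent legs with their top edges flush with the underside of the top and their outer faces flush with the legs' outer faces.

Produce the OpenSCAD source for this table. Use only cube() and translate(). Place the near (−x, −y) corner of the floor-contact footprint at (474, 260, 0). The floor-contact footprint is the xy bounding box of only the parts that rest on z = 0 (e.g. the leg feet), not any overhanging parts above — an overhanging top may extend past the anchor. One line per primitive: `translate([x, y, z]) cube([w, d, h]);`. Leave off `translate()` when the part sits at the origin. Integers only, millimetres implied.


// leg_h = 754 - 36 = 718
// apron z = 718 - 120 = 598
translate([415, 201, 718]) cube([741, 539, 36]);
translate([474, 260, 0]) cube([58, 58, 718]);
translate([1039, 260, 0]) cube([58, 58, 718]);
translate([474, 623, 0]) cube([58, 58, 718]);
translate([1039, 623, 0]) cube([58, 58, 718]);
translate([532, 260, 598]) cube([507, 58, 120]);
translate([532, 623, 598]) cube([507, 58, 120]);
translate([474, 318, 598]) cube([58, 305, 120]);
translate([1039, 318, 598]) cube([58, 305, 120]);


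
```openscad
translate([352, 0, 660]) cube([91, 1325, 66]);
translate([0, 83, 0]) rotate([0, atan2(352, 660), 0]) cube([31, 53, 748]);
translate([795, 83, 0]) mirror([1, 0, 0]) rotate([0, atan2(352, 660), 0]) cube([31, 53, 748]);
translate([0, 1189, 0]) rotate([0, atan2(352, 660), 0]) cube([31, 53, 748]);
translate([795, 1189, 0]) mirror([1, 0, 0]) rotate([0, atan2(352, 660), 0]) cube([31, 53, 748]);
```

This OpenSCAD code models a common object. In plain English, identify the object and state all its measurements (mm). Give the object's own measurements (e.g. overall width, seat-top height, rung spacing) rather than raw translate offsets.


A sawhorse. A 91×1325×66 mm beam (x, y, z) sits on two A-frame leg pairs. Each pair is two raked legs of 31×53 mm section (53 mm along y) splaying symmetrically in x. Each leg rises 660 mm vertically over 352 mm of horizontal reach and is 748 mm long along its own axis. Every leg's outer bottom edge rests on the floor and its outer top edge meets a bottom edge of the beam — the left legs (tilting toward +x) meet the beam's −x bottom edge, the right legs (their mirror images, tilting toward −x) meet its +x bottom edge — so the leg tops tuck under the beam, the beam's underside is 660 mm above the floor, and the feet are 795 mm apart outside-to-outside with the beam centred between them. The two leg pairs are set in 83 mm from either end of the beam.


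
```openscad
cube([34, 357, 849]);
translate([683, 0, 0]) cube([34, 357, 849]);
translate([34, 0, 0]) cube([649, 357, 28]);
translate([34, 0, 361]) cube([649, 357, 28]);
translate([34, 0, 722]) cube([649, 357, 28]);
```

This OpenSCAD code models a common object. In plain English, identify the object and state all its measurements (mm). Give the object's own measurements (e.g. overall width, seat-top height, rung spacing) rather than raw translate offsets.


An open bookshelf. Two side panels, each 34 mm thick, 357 mm deep and 849 mm tall, stand 717 mm apart (outside-to-outside). Between them sit 3 shelves, each 28 mm thick and 357 mm deep, spanning the full gap between the sides. The bottom shelf rests on the floor (its underside at z = 0) and the clear gap between one shelf's top and the next shelf's underside is 333 mm.


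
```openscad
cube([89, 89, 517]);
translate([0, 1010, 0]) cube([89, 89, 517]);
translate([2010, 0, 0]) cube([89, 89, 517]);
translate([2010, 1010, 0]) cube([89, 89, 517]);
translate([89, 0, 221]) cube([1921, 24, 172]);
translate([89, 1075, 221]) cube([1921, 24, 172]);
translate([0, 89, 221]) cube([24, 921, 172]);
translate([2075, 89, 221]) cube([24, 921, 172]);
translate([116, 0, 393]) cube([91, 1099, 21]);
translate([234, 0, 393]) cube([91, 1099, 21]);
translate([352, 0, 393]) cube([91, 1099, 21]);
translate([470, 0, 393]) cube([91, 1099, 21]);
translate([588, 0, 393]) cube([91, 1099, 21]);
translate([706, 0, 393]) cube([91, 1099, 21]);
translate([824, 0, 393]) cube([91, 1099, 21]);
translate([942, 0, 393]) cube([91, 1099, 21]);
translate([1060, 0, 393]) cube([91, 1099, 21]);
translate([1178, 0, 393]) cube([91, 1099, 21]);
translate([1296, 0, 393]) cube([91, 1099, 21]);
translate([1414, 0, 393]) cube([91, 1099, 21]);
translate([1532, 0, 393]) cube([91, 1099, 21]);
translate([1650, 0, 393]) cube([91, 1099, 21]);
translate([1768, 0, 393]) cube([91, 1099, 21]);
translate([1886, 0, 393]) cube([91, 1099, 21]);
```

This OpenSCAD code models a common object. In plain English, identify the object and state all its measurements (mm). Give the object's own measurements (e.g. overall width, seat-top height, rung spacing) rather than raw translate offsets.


A bed frame 2099 mm long (x) by 1099 mm wide (y). Four 89×89 mm corner posts, 517 mm tall, at the corners of the footprint. Four rails of 24 mm thickness and 172 mm height run between adjacent posts with their undersides at z = 221 mm, their outer faces flush with the outside of the frame (the two x-running rails run between the posts' inner faces; the two y-running rails run between the posts' inner faces). 16 slats, each 91 mm wide (x) and 21 mm thick, lie across the top of the two x-running rails, running the full 1099 mm width of the frame in y; along x they sit between the end posts with a 27 mm gap after the −x posts and between neighbouring slats, leaving 33 mm before the +x posts.


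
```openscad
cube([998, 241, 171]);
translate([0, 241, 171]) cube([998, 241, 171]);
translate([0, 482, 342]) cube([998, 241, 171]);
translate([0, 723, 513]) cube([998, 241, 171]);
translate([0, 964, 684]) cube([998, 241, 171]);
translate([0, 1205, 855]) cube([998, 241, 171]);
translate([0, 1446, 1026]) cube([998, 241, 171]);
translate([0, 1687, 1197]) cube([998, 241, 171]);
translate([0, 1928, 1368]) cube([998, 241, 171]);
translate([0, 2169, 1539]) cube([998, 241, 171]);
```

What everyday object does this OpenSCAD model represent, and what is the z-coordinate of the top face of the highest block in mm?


A staircase. The total rise is 1710 mm.

10 identical blocks, each offset up and back from the previous — a staircase. Each step is 171 mm tall and there are 10 of them, so the total rise is 10 × 171 = 1710 mm.


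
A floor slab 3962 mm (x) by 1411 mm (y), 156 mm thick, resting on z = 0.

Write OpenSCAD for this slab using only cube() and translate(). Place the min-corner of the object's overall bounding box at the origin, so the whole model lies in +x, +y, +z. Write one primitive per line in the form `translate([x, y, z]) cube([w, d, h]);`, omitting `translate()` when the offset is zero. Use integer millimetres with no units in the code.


cube([3962, 1411, 156]);


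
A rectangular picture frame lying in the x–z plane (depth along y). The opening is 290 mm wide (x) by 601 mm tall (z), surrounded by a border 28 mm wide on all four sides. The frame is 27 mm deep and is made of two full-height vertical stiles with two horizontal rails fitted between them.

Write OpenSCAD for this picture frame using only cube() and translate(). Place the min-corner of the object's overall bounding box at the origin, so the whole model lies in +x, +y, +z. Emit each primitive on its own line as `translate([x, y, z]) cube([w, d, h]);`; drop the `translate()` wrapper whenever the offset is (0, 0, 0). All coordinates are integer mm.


cube([28, 27, 657]);
translate([318, 0, 0]) cube([28, 27, 657]);
translate([28, 0, 0]) cube([290, 27, 28]);
translate([28, 0, 629]) cube([290, 27, 28]);


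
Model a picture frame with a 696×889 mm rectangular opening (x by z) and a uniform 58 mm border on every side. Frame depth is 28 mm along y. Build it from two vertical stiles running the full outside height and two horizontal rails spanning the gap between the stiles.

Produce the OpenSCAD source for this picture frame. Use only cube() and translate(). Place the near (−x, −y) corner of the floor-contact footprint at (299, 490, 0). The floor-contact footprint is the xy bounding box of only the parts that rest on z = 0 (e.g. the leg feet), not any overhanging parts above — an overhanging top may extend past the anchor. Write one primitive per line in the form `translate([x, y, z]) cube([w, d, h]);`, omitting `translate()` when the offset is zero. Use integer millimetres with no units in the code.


translate([299, 490, 0]) cube([58, 28, 1005]);
translate([1053, 490, 0]) cube([58, 28, 1005]);
translate([357, 490, 0]) cube([696, 28, 58]);
translate([357, 490, 947]) cube([696, 28, 58]);


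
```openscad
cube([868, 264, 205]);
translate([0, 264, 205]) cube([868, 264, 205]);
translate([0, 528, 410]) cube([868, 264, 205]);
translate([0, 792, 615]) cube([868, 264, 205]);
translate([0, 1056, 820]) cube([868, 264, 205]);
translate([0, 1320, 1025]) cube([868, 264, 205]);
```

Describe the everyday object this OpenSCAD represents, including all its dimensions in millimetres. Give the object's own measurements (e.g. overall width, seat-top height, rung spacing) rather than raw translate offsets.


A straight staircase of 6 solid steps. Each step is 868 mm wide (x), 264 mm deep (y, the going) and 205 mm tall (the rise). The first step rests on the floor; each subsequent step sits one going further in +y and one rise higher in +z, directly behind and above the previous step with no overlap.


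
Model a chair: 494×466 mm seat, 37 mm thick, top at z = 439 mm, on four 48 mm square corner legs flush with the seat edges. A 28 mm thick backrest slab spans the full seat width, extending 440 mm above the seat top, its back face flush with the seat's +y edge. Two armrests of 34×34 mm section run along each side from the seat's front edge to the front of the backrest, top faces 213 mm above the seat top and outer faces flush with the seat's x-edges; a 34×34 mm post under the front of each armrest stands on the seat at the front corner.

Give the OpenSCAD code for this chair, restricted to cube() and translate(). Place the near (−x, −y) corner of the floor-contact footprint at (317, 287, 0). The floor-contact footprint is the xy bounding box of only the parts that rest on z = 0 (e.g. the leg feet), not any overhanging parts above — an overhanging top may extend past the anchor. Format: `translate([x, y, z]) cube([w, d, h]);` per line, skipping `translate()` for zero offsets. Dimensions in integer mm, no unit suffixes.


translate([317, 287, 402]) cube([494, 466, 37]);
translate([317, 287, 0]) cube([48, 48, 402]);
translate([763, 287, 0]) cube([48, 48, 402]);
translate([317, 705, 0]) cube([48, 48, 402]);
translate([763, 705, 0]) cube([48, 48, 402]);
translate([317, 725, 439]) cube([494, 28, 440]);
translate([317, 287, 618]) cube([34, 438, 34]);
translate([777, 287, 618]) cube([34, 438, 34]);
translate([317, 287, 439]) cube([34, 34, 179]);
translate([777, 287, 439]) cube([34, 34, 179]);


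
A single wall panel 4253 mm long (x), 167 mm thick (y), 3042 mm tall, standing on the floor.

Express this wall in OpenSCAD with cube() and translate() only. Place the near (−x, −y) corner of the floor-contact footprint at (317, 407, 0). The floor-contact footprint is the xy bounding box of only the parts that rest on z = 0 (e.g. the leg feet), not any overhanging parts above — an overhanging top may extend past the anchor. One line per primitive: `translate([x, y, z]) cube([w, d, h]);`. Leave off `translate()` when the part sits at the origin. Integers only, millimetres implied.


translate([317, 407, 0]) cube([4253, 167, 3042]);


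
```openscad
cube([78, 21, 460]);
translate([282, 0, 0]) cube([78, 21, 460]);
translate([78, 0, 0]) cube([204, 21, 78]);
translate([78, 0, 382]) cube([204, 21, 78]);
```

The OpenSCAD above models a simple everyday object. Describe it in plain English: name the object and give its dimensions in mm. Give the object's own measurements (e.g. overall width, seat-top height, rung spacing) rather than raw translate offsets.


A rectangular picture frame lying in the x–z plane (depth along y). The opening is 204 mm wide (x) by 304 mm tall (z), surrounded by a border 78 mm wide on all four sides. The frame is 21 mm deep and is made of two full-height vertical stiles with two horizontal rails fitted between them.


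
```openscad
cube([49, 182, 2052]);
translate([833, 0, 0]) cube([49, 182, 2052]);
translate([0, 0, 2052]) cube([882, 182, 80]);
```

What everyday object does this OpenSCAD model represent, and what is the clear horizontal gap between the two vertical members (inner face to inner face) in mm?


A door frame. The clear opening width is 784 mm.

Two 2052 mm tall posts with a header on top — a door frame. The left jamb is 49 mm wide at x = 0; the right jamb starts at x = 833. The clear opening is 833 − 49 = 784 mm.


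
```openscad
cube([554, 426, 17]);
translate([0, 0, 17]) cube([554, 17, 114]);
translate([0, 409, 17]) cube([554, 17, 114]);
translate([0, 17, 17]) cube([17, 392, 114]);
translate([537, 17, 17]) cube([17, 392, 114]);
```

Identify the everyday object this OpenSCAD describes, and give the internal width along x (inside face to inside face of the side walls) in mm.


An open box. The internal width is 520 mm.

A 554×426 base slab with four walls standing on it — an open box. The base is 554 mm wide and the walls are 17 mm thick, so the internal width is 554 − 2 × 17 = 520 mm.


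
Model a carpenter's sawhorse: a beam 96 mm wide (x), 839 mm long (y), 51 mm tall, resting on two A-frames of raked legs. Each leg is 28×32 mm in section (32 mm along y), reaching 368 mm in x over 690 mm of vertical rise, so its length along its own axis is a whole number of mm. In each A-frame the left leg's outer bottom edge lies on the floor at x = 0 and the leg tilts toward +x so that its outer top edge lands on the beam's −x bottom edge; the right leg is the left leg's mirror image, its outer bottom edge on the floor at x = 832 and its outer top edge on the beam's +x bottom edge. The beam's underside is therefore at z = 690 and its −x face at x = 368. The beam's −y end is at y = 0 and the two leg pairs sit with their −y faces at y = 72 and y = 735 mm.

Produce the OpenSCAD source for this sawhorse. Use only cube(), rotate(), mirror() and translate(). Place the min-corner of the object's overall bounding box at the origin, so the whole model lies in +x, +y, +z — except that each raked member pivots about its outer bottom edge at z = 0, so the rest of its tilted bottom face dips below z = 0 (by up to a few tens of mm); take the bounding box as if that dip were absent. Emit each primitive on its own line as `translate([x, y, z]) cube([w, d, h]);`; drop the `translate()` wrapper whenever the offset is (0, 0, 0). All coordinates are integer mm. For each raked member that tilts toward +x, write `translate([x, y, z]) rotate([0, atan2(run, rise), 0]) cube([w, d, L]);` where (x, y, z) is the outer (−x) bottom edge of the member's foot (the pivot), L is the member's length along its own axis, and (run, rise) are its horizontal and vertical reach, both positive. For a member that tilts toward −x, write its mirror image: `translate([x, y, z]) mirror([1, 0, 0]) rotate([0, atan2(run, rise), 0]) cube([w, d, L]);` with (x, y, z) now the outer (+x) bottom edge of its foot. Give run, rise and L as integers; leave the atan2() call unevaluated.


translate([368, 0, 690]) cube([96, 839, 51]);
translate([0, 72, 0]) rotate([0, atan2(368, 690), 0]) cube([28, 32, 782]);
translate([832, 72, 0]) mirror([1, 0, 0]) rotate([0, atan2(368, 690), 0]) cube([28, 32, 782]);
translate([0, 735, 0]) rotate([0, atan2(368, 690), 0]) cube([28, 32, 782]);
translate([832, 735, 0]) mirror([1, 0, 0]) rotate([0, atan2(368, 690), 0]) cube([28, 32, 782]);


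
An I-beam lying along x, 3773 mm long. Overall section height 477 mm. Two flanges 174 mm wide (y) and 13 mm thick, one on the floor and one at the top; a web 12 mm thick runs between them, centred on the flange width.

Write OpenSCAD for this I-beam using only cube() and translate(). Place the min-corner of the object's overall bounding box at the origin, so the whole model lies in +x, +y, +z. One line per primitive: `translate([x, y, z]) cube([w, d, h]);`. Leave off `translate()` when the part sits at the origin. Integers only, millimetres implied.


cube([3773, 174, 13]);
translate([0, 81, 13]) cube([3773, 12, 451]);
translate([0, 0, 464]) cube([3773, 174, 13]);


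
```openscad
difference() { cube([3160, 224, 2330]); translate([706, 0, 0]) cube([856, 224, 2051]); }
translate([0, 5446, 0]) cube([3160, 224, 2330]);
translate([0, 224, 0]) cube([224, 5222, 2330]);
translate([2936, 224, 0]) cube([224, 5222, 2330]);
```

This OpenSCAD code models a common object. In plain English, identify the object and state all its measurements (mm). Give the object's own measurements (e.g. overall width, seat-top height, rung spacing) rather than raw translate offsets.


A single room: four walls, each 2330 mm tall and 224 mm thick, enclosing an outside footprint 3160×5670 mm (x × y), no floor or roof. The front and back walls (−y and +y sides) run the full x-width; the side walls fit between their inner faces. A door opening 856 mm wide and 2051 mm tall is cut through the front wall from the floor up, its −x edge 706 mm from the wall's −x end.


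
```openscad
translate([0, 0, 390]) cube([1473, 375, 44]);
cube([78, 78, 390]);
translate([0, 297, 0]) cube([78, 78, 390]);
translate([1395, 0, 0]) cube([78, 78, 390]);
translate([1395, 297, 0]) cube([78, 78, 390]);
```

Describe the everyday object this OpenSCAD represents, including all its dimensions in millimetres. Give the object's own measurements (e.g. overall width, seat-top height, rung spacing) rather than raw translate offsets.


A bench: a 1473×375 mm seat slab, 44 mm thick, top at z = 434 mm, on four 78×78 mm square legs flush with the seat corners and standing on z = 0.


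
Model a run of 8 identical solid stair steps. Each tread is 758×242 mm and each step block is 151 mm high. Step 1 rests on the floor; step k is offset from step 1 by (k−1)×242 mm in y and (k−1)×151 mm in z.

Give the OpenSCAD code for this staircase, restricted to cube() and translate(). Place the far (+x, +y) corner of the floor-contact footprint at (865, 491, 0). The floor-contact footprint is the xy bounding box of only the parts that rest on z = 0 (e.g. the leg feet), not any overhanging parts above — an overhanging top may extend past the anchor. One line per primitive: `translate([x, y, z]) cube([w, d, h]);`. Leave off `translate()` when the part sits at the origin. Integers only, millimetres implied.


translate([107, 249, 0]) cube([758, 242, 151]);
translate([107, 491, 151]) cube([758, 242, 151]);
translate([107, 733, 302]) cube([758, 242, 151]);
translate([107, 975, 453]) cube([758, 242, 151]);
translate([107, 1217, 604]) cube([758, 242, 151]);
translate([107, 1459, 755]) cube([758, 242, 151]);
translate([107, 1701, 906]) cube([758, 242, 151]);
translate([107, 1943, 1057]) cube([758, 242, 151]);


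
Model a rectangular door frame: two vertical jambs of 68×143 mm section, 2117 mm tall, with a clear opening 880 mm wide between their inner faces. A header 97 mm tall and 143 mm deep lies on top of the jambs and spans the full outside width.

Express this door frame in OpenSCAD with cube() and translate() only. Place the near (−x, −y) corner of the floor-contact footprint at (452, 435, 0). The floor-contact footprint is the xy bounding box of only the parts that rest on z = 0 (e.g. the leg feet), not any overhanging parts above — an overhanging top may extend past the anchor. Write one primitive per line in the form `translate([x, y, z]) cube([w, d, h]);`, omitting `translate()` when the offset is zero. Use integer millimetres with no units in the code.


translate([452, 435, 0]) cube([68, 143, 2117]);
translate([1400, 435, 0]) cube([68, 143, 2117]);
translate([452, 435, 2117]) cube([1016, 143, 97]);


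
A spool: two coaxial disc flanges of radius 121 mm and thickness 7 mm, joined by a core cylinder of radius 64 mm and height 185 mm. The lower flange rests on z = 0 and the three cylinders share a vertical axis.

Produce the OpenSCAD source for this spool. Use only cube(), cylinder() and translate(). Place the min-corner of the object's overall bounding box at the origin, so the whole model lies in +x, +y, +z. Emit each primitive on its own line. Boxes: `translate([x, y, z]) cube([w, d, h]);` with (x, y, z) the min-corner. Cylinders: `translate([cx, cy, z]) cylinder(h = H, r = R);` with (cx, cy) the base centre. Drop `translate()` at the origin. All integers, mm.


translate([121, 121, 0]) cylinder(h = 7, r = 121);
translate([121, 121, 7]) cylinder(h = 185, r = 64);
translate([121, 121, 192]) cylinder(h = 7, r = 121);


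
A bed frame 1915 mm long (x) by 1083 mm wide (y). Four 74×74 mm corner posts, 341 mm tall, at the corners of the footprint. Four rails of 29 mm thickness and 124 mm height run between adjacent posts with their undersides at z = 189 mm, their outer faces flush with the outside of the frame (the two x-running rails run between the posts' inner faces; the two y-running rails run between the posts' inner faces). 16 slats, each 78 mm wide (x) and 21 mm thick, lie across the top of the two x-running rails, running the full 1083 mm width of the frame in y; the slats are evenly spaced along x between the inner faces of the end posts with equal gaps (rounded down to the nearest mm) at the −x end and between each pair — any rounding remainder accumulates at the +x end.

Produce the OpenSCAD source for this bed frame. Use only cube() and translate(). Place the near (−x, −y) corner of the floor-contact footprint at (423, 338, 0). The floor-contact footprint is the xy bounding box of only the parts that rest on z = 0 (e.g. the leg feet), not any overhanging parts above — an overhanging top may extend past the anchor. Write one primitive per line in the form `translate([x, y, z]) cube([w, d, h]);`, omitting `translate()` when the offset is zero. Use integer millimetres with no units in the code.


translate([423, 338, 0]) cube([74, 74, 341]);
translate([423, 1347, 0]) cube([74, 74, 341]);
translate([2264, 338, 0]) cube([74, 74, 341]);
translate([2264, 1347, 0]) cube([74, 74, 341]);
translate([497, 338, 189]) cube([1767, 29, 124]);
translate([497, 1392, 189]) cube([1767, 29, 124]);
translate([423, 412, 189]) cube([29, 935, 124]);
translate([2309, 412, 189]) cube([29, 935, 124]);
translate([527, 338, 313]) cube([78, 1083, 21]);
translate([635, 338, 313]) cube([78, 1083, 21]);
translate([743, 338, 313]) cube([78, 1083, 21]);
translate([851, 338, 313]) cube([78, 1083, 21]);
translate([959, 338, 313]) cube([78, 1083, 21]);
translate([1067, 338, 313]) cube([78, 1083, 21]);
translate([1175, 338, 313]) cube([78, 1083, 21]);
translate([1283, 338, 313]) cube([78, 1083, 21]);
translate([1391, 338, 313]) cube([78, 1083, 21]);
translate([1499, 338, 313]) cube([78, 1083, 21]);
translate([1607, 338, 313]) cube([78, 1083, 21]);
translate([1715, 338, 313]) cube([78, 1083, 21]);
translate([1823, 338, 313]) cube([78, 1083, 21]);
translate([1931, 338, 313]) cube([78, 1083, 21]);
translate([2039, 338, 313]) cube([78, 1083, 21]);
translate([2147, 338, 313]) cube([78, 1083, 21]);


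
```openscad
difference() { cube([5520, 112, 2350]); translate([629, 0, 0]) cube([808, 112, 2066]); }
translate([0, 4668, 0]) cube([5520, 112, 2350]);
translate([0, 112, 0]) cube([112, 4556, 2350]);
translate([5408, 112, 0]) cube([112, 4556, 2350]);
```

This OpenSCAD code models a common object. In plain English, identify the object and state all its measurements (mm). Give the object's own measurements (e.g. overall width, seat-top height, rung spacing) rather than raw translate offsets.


A single room: four walls, each 2350 mm tall and 112 mm thick, enclosing an outside footprint 5520×4780 mm (x × y), no floor or roof. The front and back walls (−y and +y sides) run the full x-width; the side walls fit between their inner faces. A door opening 808 mm wide and 2066 mm tall is cut through the front wall from the floor up, its −x edge 629 mm from the wall's −x end.


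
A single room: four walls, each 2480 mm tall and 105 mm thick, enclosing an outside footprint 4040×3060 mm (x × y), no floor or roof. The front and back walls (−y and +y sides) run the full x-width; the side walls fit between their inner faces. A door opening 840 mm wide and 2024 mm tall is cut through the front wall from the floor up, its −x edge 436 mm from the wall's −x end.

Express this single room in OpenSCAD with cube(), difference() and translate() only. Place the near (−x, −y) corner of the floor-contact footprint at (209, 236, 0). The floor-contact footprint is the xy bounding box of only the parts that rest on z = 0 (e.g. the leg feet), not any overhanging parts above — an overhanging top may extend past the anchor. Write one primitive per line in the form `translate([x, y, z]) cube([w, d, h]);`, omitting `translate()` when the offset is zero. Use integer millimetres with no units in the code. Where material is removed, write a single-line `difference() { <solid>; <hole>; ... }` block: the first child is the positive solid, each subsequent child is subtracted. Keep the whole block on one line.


difference() { translate([209, 236, 0]) cube([4040, 105, 2480]); translate([645, 236, 0]) cube([840, 105, 2024]); }
translate([209, 3191, 0]) cube([4040, 105, 2480]);
translate([209, 341, 0]) cube([105, 2850, 2480]);
translate([4144, 341, 0]) cube([105, 2850, 2480]);


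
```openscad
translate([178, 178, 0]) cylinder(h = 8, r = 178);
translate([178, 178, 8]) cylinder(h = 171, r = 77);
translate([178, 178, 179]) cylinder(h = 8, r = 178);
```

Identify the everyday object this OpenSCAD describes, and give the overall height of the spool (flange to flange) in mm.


A spool. The overall height is 187 mm.

Three coaxial cylinders, large–small–large — a spool. Two 8 mm flanges and a 171 mm core give 8 + 171 + 8 = 187 mm.


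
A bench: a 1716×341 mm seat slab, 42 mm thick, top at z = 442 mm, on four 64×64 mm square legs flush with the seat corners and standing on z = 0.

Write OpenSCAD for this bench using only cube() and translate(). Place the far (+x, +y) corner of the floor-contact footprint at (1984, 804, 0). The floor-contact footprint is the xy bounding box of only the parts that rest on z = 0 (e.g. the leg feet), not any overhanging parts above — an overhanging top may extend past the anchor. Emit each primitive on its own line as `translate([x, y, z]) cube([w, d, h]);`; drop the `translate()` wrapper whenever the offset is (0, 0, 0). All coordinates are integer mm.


// leg_h = 442 − 42 = 400
translate([268, 463, 400]) cube([1716, 341, 42]);
translate([268, 463, 0]) cube([64, 64, 400]);
translate([268, 740, 0]) cube([64, 64, 400]);
translate([1920, 463, 0]) cube([64, 64, 400]);
translate([1920, 740, 0]) cube([64, 64, 400]);


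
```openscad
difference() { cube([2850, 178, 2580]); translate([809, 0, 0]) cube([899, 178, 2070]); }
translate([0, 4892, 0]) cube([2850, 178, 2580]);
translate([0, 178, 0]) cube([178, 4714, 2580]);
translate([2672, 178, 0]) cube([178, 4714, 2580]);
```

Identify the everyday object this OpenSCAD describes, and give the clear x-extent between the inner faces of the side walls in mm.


A single room. The interior width is 2494 mm.

Four walls enclosing a rectangle with a door in the front wall — a room. Outside width 2850 minus two 178 mm walls gives 2494 mm.


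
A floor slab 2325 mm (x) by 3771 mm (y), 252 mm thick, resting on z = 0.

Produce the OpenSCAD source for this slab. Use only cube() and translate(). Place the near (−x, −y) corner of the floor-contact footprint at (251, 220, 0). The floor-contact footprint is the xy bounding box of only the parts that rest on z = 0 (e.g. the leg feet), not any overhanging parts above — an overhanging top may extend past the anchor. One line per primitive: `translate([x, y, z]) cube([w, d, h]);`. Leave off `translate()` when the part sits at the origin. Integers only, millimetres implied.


translate([251, 220, 0]) cube([2325, 3771, 252]);


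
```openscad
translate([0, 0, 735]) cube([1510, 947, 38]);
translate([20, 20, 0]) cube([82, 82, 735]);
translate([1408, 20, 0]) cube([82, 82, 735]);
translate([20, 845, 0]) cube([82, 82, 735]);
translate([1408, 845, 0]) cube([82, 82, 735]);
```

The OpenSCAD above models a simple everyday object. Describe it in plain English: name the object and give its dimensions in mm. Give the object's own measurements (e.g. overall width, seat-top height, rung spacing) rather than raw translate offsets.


A rectangular dining table. The top is 1510×947×38 mm with its upper surface at z = 773 mm. It stands on four 82×82 mm square legs, each inset 20 mm from the nearest pair of top edges, running from the floor to the underside of the top.


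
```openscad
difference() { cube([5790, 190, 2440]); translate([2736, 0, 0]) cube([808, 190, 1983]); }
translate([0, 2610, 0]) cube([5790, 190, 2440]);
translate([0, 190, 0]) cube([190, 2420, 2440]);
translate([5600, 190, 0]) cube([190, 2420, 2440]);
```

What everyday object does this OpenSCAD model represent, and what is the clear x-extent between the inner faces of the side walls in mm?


A single room. The interior width is 5410 mm.

Four walls enclosing a rectangle with a door in the front wall — a room. Outside width 5790 minus two 190 mm walls gives 5410 mm.


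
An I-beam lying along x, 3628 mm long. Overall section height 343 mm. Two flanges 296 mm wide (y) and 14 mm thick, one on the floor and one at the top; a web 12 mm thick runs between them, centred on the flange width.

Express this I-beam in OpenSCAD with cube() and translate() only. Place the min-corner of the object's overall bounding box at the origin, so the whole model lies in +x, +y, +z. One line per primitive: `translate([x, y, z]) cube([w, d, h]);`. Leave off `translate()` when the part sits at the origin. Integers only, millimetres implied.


cube([3628, 296, 14]);
translate([0, 142, 14]) cube([3628, 12, 315]);
translate([0, 0, 329]) cube([3628, 296, 14]);


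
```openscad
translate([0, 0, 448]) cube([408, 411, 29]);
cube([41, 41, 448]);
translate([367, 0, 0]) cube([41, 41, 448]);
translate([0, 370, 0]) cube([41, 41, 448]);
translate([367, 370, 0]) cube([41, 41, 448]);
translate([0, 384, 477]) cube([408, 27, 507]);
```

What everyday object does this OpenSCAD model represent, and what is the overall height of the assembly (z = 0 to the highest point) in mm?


A chair. The overall height is 984 mm.

A slab on four corner posts with a tall panel at the back — a chair. The seat slab sits at z = 448 with thickness 29, and the 507 mm backrest starts at the seat top, so the overall height is 448 + 29 + 507 = 984 mm.
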